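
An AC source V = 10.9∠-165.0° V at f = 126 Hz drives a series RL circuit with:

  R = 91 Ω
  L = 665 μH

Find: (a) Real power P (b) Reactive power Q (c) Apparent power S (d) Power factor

Step 1 — Angular frequency: ω = 2π·f = 2π·126 = 791.7 rad/s.
Step 2 — Component impedances:
  R: Z = R = 91 Ω
  L: Z = jωL = j·791.7·0.000665 = 0 + j0.5265 Ω
Step 3 — Series combination: Z_total = R + L = 91 + j0.5265 Ω = 91∠0.3° Ω.
Step 4 — Source phasor: V = 10.9∠-165.0° V = -10.53 - j2.821 V.
Step 5 — Current: I = V / Z = -0.1159 - j0.03033 A = 0.1198∠-165.3° A.
Step 6 — Complex power: S = V·I* = 1.306 + j0.007553 VA.
Step 7 — Real power: P = Re(S) = 1.306 W.
Step 8 — Reactive power: Q = Im(S) = 0.007553 VAR.
Step 9 — Apparent power: |S| = 1.306 VA.
Step 10 — Power factor: PF = P/|S| = 1 (lagging).

(a) P = 1.306 W  (b) Q = 0.007553 VAR  (c) S = 1.306 VA  (d) PF = 1 (lagging)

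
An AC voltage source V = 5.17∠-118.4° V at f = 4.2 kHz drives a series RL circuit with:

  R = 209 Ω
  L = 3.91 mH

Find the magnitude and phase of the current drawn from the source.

Step 1 — Angular frequency: ω = 2π·f = 2π·4200 = 2.639e+04 rad/s.
Step 2 — Component impedances:
  R: Z = R = 209 Ω
  L: Z = jωL = j·2.639e+04·0.00391 = 0 + j103.2 Ω
Step 3 — Series combination: Z_total = R + L = 209 + j103.2 Ω = 233.1∠26.3° Ω.
Step 4 — Source phasor: V = 5.17∠-118.4° V = -2.459 - j4.548 V.
Step 5 — Ohm's law: I = V / Z_total = (-2.459 - j4.548) / (209 + j103.2) = -0.0181 - j0.01283 A.
Step 6 — Convert to polar: |I| = 0.02218 A, ∠I = -144.7°.

I = 0.02218∠-144.7° A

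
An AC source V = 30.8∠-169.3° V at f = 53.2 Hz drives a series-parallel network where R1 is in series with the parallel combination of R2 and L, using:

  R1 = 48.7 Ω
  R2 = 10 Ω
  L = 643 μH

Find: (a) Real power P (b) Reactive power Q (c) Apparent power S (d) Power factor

Step 1 — Angular frequency: ω = 2π·f = 2π·53.2 = 334.3 rad/s.
Step 2 — Component impedances:
  R1: Z = R = 48.7 Ω
  R2: Z = R = 10 Ω
  L: Z = jωL = j·334.3·0.000643 = 0 + j0.2149 Ω
Step 3 — Parallel branch: R2 || L = 1/(1/R2 + 1/L) = 0.004617 + j0.2148 Ω.
Step 4 — Series with R1: Z_total = R1 + (R2 || L) = 48.7 + j0.2148 Ω = 48.71∠0.3° Ω.
Step 5 — Source phasor: V = 30.8∠-169.3° V = -30.26 - j5.719 V.
Step 6 — Current: I = V / Z = -0.6219 - j0.1147 A = 0.6324∠-169.6° A.
Step 7 — Complex power: S = V·I* = 19.48 + j0.08591 VA.
Step 8 — Real power: P = Re(S) = 19.48 W.
Step 9 — Reactive power: Q = Im(S) = 0.08591 VAR.
Step 10 — Apparent power: |S| = 19.48 VA.
Step 11 — Power factor: PF = P/|S| = 1 (lagging).

(a) P = 19.48 W  (b) Q = 0.08591 VAR  (c) S = 19.48 VA  (d) PF = 1 (lagging)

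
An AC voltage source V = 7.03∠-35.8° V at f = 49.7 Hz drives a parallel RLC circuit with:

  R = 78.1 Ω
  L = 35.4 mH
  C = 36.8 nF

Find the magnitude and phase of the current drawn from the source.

Step 1 — Angular frequency: ω = 2π·f = 2π·49.7 = 312.3 rad/s.
Step 2 — Component impedances:
  R: Z = R = 78.1 Ω
  L: Z = jωL = j·312.3·0.0354 = 0 + j11.05 Ω
  C: Z = 1/(jωC) = -j/(ω·C) = 0 - j8.702e+04 Ω
Step 3 — Parallel combination: 1/Z_total = 1/R + 1/L + 1/C; Z_total = 1.534 + j10.84 Ω = 10.95∠81.9° Ω.
Step 4 — Source phasor: V = 7.03∠-35.8° V = 5.702 - j4.112 V.
Step 5 — Ohm's law: I = V / Z_total = (5.702 - j4.112) / (1.534 + j10.84) = -0.2989 - j0.5684 A.
Step 6 — Convert to polar: |I| = 0.6422 A, ∠I = -117.7°.

I = 0.6422∠-117.7° A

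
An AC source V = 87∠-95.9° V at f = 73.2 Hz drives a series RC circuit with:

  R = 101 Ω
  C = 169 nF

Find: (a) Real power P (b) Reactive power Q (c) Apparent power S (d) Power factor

Step 1 — Angular frequency: ω = 2π·f = 2π·73.2 = 459.9 rad/s.
Step 2 — Component impedances:
  R: Z = R = 101 Ω
  C: Z = 1/(jωC) = -j/(ω·C) = 0 - j1.287e+04 Ω
Step 3 — Series combination: Z_total = R + C = 101 - j1.287e+04 Ω = 1.287e+04∠-89.6° Ω.
Step 4 — Source phasor: V = 87∠-95.9° V = -8.943 - j86.54 V.
Step 5 — Current: I = V / Z = 0.006721 - j0.0007479 A = 0.006762∠-6.3° A.
Step 6 — Complex power: S = V·I* = 0.004618 - j0.5883 VA.
Step 7 — Real power: P = Re(S) = 0.004618 W.
Step 8 — Reactive power: Q = Im(S) = -0.5883 VAR.
Step 9 — Apparent power: |S| = 0.5883 VA.
Step 10 — Power factor: PF = P/|S| = 0.00785 (leading).

(a) P = 0.004618 W  (b) Q = -0.5883 VAR  (c) S = 0.5883 VA  (d) PF = 0.00785 (leading)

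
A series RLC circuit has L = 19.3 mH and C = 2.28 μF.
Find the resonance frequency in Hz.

Step 1 — Resonance condition Im(Z)=0 gives ω₀ = 1/√(LC).
Step 2 — ω₀ = 1/√(0.0193·2.28e-06) = 4767 rad/s.
Step 3 — f₀ = ω₀/(2π) = 758.7 Hz.

f₀ = 758.7 Hz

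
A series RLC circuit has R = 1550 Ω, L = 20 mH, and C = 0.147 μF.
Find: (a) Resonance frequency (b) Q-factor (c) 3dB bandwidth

Step 1 — Resonance: ω₀ = 1/√(LC) = 1/√(0.02·1.47e-07) = 1.844e+04 rad/s.
Step 2 — f₀ = ω₀/(2π) = 2935 Hz.
Step 3 — Series Q: Q = ω₀L/R = 1.844e+04·0.02/1550 = 0.238.
Step 4 — Bandwidth: Δω = ω₀/Q = 7.75e+04 rad/s; BW = Δω/(2π) = 1.233e+04 Hz.

(a) f₀ = 2935 Hz  (b) Q = 0.238  (c) BW = 1.233e+04 Hz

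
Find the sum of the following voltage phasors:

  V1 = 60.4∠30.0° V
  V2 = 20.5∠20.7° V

Step 1 — Convert each phasor to rectangular form:
  V1 = 60.4·(cos(30.0°) + j·sin(30.0°)) = 52.31 + j30.2 V
  V2 = 20.5·(cos(20.7°) + j·sin(20.7°)) = 19.18 + j7.246 V
Step 2 — Sum components: V_total = 71.48 + j37.45 V.
Step 3 — Convert to polar: |V_total| = 80.7 V, ∠V_total = 27.6°.

V_total = 80.7∠27.6° V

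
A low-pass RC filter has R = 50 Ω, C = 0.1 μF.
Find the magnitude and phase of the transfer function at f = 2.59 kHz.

Step 1 — Angular frequency: ω = 2π·2590 = 1.627e+04 rad/s.
Step 2 — Transfer function: H(jω) = 1/(1 + jωRC).
Step 3 — Denominator: 1 + jωRC = 1 + j·1.627e+04·50·1e-07 = 1 + j0.08137.
Step 4 — H = 0.9934 - j0.08083.
Step 5 — Magnitude: |H| = 0.9967 (-0.0 dB); phase: φ = -4.7°.

|H| = 0.9967 (-0.0 dB), φ = -4.7°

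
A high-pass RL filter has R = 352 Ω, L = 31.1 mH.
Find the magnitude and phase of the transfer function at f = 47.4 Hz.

Step 1 — Angular frequency: ω = 2π·47.4 = 297.8 rad/s.
Step 2 — Transfer function: H(jω) = jωL/(R + jωL).
Step 3 — Numerator jωL = j·9.262; denominator R + jωL = 352 + j9.262.
Step 4 — H = 0.0006919 + j0.0263.
Step 5 — Magnitude: |H| = 0.0263 (-31.6 dB); phase: φ = 88.5°.

|H| = 0.0263 (-31.6 dB), φ = 88.5°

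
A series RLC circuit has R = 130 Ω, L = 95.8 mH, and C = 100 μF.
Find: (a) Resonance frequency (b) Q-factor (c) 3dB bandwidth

Step 1 — Resonance condition Im(Z)=0 gives ω₀ = 1/√(LC).
Step 2 — ω₀ = 1/√(0.0958·0.0001) = 323.1 rad/s.
Step 3 — f₀ = ω₀/(2π) = 51.42 Hz.
Step 4 — Series Q: Q = ω₀L/R = 323.1·0.0958/130 = 0.2381.
Step 5 — 3dB bandwidth: Δω = ω₀/Q = 1357 rad/s; BW = Δω/(2π) = 216 Hz.

(a) f₀ = 51.42 Hz  (b) Q = 0.2381  (c) BW = 216 Hz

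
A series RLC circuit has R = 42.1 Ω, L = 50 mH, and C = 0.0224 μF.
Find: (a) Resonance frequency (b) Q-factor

Step 1 — Resonance condition Im(Z)=0 gives ω₀ = 1/√(LC).
Step 2 — ω₀ = 1/√(0.05·2.24e-08) = 2.988e+04 rad/s.
Step 3 — f₀ = ω₀/(2π) = 4756 Hz.
Step 4 — Series Q: Q = ω₀L/R = 2.988e+04·0.05/42.1 = 35.49.

(a) f₀ = 4756 Hz  (b) Q = 35.49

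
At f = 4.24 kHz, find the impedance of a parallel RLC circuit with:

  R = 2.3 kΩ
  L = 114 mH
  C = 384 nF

Step 1 — Angular frequency: ω = 2π·f = 2π·4240 = 2.664e+04 rad/s.
Step 2 — Component impedances:
  R: Z = R = 2300 Ω
  L: Z = jωL = j·2.664e+04·0.114 = 0 + j3037 Ω
  C: Z = 1/(jωC) = -j/(ω·C) = 0 - j97.75 Ω
Step 3 — Parallel combination: 1/Z_total = 1/R + 1/L + 1/C; Z_total = 4.427 - j100.8 Ω = 100.9∠-87.5° Ω.

Z = 4.427 - j100.8 Ω = 100.9∠-87.5° Ω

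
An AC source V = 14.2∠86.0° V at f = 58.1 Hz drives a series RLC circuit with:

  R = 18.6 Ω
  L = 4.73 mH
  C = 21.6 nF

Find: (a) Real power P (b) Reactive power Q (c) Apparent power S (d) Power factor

Step 1 — Angular frequency: ω = 2π·f = 2π·58.1 = 365.1 rad/s.
Step 2 — Component impedances:
  R: Z = R = 18.6 Ω
  L: Z = jωL = j·365.1·0.00473 = 0 + j1.727 Ω
  C: Z = 1/(jωC) = -j/(ω·C) = 0 - j1.268e+05 Ω
Step 3 — Series combination: Z_total = R + L + C = 18.6 - j1.268e+05 Ω = 1.268e+05∠-90.0° Ω.
Step 4 — Source phasor: V = 14.2∠86.0° V = 0.9905 + j14.17 V.
Step 5 — Current: I = V / Z = -0.0001117 + j7.827e-06 A = 0.000112∠176.0° A.
Step 6 — Complex power: S = V·I* = 2.332e-07 - j0.00159 VA.
Step 7 — Real power: P = Re(S) = 2.332e-07 W.
Step 8 — Reactive power: Q = Im(S) = -0.00159 VAR.
Step 9 — Apparent power: |S| = 0.00159 VA.
Step 10 — Power factor: PF = P/|S| = 0.0001467 (leading).

(a) P = 2.332e-07 W  (b) Q = -0.00159 VAR  (c) S = 0.00159 VA  (d) PF = 0.0001467 (leading)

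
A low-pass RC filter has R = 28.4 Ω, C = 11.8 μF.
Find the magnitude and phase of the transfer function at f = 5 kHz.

Step 1 — Angular frequency: ω = 2π·5000 = 3.142e+04 rad/s.
Step 2 — Transfer function: H(jω) = 1/(1 + jωRC).
Step 3 — Denominator: 1 + jωRC = 1 + j·3.142e+04·28.4·1.18e-05 = 1 + j10.53.
Step 4 — H = 0.008941 - j0.09413.
Step 5 — Magnitude: |H| = 0.09456 (-20.5 dB); phase: φ = -84.6°.

|H| = 0.09456 (-20.5 dB), φ = -84.6°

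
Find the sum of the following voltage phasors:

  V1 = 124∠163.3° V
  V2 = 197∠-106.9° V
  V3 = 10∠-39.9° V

Step 1 — Convert each phasor to rectangular form:
  V1 = 124·(cos(163.3°) + j·sin(163.3°)) = -118.8 + j35.63 V
  V2 = 197·(cos(-106.9°) + j·sin(-106.9°)) = -57.27 - j188.5 V
  V3 = 10·(cos(-39.9°) + j·sin(-39.9°)) = 7.672 - j6.414 V
Step 2 — Sum components: V_total = -168.4 - j159.3 V.
Step 3 — Convert to polar: |V_total| = 231.8 V, ∠V_total = -136.6°.

V_total = 231.8∠-136.6° V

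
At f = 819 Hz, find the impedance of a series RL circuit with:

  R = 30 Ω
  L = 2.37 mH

Step 1 — Angular frequency: ω = 2π·f = 2π·819 = 5146 rad/s.
Step 2 — Component impedances:
  R: Z = R = 30 Ω
  L: Z = jωL = j·5146·0.00237 = 0 + j12.2 Ω
Step 3 — Series combination: Z_total = R + L = 30 + j12.2 Ω = 32.38∠22.1° Ω.

Z = 30 + j12.2 Ω = 32.38∠22.1° Ω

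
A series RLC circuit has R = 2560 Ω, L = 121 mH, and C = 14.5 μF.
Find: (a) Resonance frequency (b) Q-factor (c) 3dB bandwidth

Step 1 — Resonance condition Im(Z)=0 gives ω₀ = 1/√(LC).
Step 2 — ω₀ = 1/√(0.121·1.45e-05) = 755 rad/s.
Step 3 — f₀ = ω₀/(2π) = 120.2 Hz.
Step 4 — Series Q: Q = ω₀L/R = 755·0.121/2560 = 0.03568.
Step 5 — 3dB bandwidth: Δω = ω₀/Q = 2.116e+04 rad/s; BW = Δω/(2π) = 3367 Hz.

(a) f₀ = 120.2 Hz  (b) Q = 0.03568  (c) BW = 3367 Hz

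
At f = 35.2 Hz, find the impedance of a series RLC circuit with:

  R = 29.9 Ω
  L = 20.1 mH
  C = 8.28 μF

Step 1 — Angular frequency: ω = 2π·f = 2π·35.2 = 221.2 rad/s.
Step 2 — Component impedances:
  R: Z = R = 29.9 Ω
  L: Z = jωL = j·221.2·0.0201 = 0 + j4.445 Ω
  C: Z = 1/(jωC) = -j/(ω·C) = 0 - j546.1 Ω
Step 3 — Series combination: Z_total = R + L + C = 29.9 - j541.6 Ω = 542.4∠-86.8° Ω.

Z = 29.9 - j541.6 Ω = 542.4∠-86.8° Ω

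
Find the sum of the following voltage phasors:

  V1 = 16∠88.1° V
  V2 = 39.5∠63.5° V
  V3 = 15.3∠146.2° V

Step 1 — Convert each phasor to rectangular form:
  V1 = 16·(cos(88.1°) + j·sin(88.1°)) = 0.5305 + j15.99 V
  V2 = 39.5·(cos(63.5°) + j·sin(63.5°)) = 17.62 + j35.35 V
  V3 = 15.3·(cos(146.2°) + j·sin(146.2°)) = -12.71 + j8.511 V
Step 2 — Sum components: V_total = 5.441 + j59.85 V.
Step 3 — Convert to polar: |V_total| = 60.1 V, ∠V_total = 84.8°.

V_total = 60.1∠84.8° V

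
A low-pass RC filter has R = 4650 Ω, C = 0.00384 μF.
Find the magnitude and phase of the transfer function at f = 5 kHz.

Step 1 — Angular frequency: ω = 2π·5000 = 3.142e+04 rad/s.
Step 2 — Transfer function: H(jω) = 1/(1 + jωRC).
Step 3 — Denominator: 1 + jωRC = 1 + j·3.142e+04·4650·3.84e-09 = 1 + j0.561.
Step 4 — H = 0.7606 - j0.4267.
Step 5 — Magnitude: |H| = 0.8721 (-1.2 dB); phase: φ = -29.3°.

|H| = 0.8721 (-1.2 dB), φ = -29.3°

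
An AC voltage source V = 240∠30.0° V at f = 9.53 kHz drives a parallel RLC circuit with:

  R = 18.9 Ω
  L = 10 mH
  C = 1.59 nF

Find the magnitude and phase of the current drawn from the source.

Step 1 — Angular frequency: ω = 2π·f = 2π·9530 = 5.988e+04 rad/s.
Step 2 — Component impedances:
  R: Z = R = 18.9 Ω
  L: Z = jωL = j·5.988e+04·0.01 = 0 + j598.8 Ω
  C: Z = 1/(jωC) = -j/(ω·C) = 0 - j1.05e+04 Ω
Step 3 — Parallel combination: 1/Z_total = 1/R + 1/L + 1/C; Z_total = 18.88 + j0.562 Ω = 18.89∠1.7° Ω.
Step 4 — Source phasor: V = 240∠30.0° V = 207.8 + j120 V.
Step 5 — Ohm's law: I = V / Z_total = (207.8 + j120) / (18.88 + j0.562) = 11.19 + j6.022 A.
Step 6 — Convert to polar: |I| = 12.7 A, ∠I = 28.3°.

I = 12.7∠28.3° A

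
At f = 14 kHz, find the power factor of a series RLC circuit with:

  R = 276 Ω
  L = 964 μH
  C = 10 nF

Step 1 — Angular frequency: ω = 2π·f = 2π·1.4e+04 = 8.796e+04 rad/s.
Step 2 — Component impedances:
  R: Z = R = 276 Ω
  L: Z = jωL = j·8.796e+04·0.000964 = 0 + j84.8 Ω
  C: Z = 1/(jωC) = -j/(ω·C) = 0 - j1137 Ω
Step 3 — Series combination: Z_total = R + L + C = 276 - j1052 Ω = 1088∠-75.3° Ω.
Step 4 — Power factor: PF = cos(φ) = Re(Z)/|Z| = 276/1087.6 = 0.2538.
Step 5 — Type: Im(Z) = -1052 ⇒ leading (phase φ = -75.3°).

PF = 0.2538 (leading, φ = -75.3°)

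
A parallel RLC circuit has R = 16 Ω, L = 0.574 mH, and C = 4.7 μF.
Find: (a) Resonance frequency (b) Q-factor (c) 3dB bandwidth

Step 1 — Resonance: ω₀ = 1/√(LC) = 1/√(0.000574·4.7e-06) = 1.925e+04 rad/s.
Step 2 — f₀ = ω₀/(2π) = 3064 Hz.
Step 3 — Parallel Q: Q = R/(ω₀L) = 16/(1.925e+04·0.000574) = 1.448.
Step 4 — Bandwidth: Δω = ω₀/Q = 1.33e+04 rad/s; BW = Δω/(2π) = 2116 Hz.

(a) f₀ = 3064 Hz  (b) Q = 1.448  (c) BW = 2116 Hz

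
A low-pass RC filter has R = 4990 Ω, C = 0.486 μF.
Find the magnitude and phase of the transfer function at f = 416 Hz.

Step 1 — Angular frequency: ω = 2π·416 = 2614 rad/s.
Step 2 — Transfer function: H(jω) = 1/(1 + jωRC).
Step 3 — Denominator: 1 + jωRC = 1 + j·2614·4990·4.86e-07 = 1 + j6.339.
Step 4 — H = 0.02428 - j0.1539.
Step 5 — Magnitude: |H| = 0.1558 (-16.1 dB); phase: φ = -81.0°.

|H| = 0.1558 (-16.1 dB), φ = -81.0°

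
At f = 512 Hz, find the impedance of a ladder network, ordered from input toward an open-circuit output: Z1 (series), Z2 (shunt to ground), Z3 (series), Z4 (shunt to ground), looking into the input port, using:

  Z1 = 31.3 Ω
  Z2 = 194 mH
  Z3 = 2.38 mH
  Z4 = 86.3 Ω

Step 1 — Angular frequency: ω = 2π·f = 2π·512 = 3217 rad/s.
Step 2 — Component impedances:
  Z1: Z = R = 31.3 Ω
  Z2: Z = jωL = j·3217·0.194 = 0 + j624.1 Ω
  Z3: Z = jωL = j·3217·0.00238 = 0 + j7.656 Ω
  Z4: Z = R = 86.3 Ω
Step 3 — Ladder network (open output): work backward from the far end, alternating series and parallel combinations. Z_in = 114 + j18.86 Ω = 115.5∠9.4° Ω.

Z = 114 + j18.86 Ω = 115.5∠9.4° Ω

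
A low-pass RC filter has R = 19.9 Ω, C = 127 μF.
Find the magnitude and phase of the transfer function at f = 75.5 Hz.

Step 1 — Angular frequency: ω = 2π·75.5 = 474.4 rad/s.
Step 2 — Transfer function: H(jω) = 1/(1 + jωRC).
Step 3 — Denominator: 1 + jωRC = 1 + j·474.4·19.9·0.000127 = 1 + j1.199.
Step 4 — H = 0.4103 - j0.4919.
Step 5 — Magnitude: |H| = 0.6405 (-3.9 dB); phase: φ = -50.2°.

|H| = 0.6405 (-3.9 dB), φ = -50.2°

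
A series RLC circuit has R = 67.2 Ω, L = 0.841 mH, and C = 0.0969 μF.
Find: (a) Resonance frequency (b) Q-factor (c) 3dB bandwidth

Step 1 — Resonance: ω₀ = 1/√(LC) = 1/√(0.000841·9.69e-08) = 1.108e+05 rad/s.
Step 2 — f₀ = ω₀/(2π) = 1.763e+04 Hz.
Step 3 — Series Q: Q = ω₀L/R = 1.108e+05·0.000841/67.2 = 1.386.
Step 4 — Bandwidth: Δω = ω₀/Q = 7.99e+04 rad/s; BW = Δω/(2π) = 1.272e+04 Hz.

(a) f₀ = 1.763e+04 Hz  (b) Q = 1.386  (c) BW = 1.272e+04 Hz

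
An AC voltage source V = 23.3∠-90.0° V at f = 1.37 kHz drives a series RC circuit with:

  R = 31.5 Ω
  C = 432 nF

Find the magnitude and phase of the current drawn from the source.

Step 1 — Angular frequency: ω = 2π·f = 2π·1370 = 8608 rad/s.
Step 2 — Component impedances:
  R: Z = R = 31.5 Ω
  C: Z = 1/(jωC) = -j/(ω·C) = 0 - j268.9 Ω
Step 3 — Series combination: Z_total = R + C = 31.5 - j268.9 Ω = 270.8∠-83.3° Ω.
Step 4 — Source phasor: V = 23.3∠-90.0° V = 0 - j23.3 V.
Step 5 — Ohm's law: I = V / Z_total = (0 - j23.3) / (31.5 - j268.9) = 0.08547 - j0.01001 A.
Step 6 — Convert to polar: |I| = 0.08606 A, ∠I = -6.7°.

I = 0.08606∠-6.7° A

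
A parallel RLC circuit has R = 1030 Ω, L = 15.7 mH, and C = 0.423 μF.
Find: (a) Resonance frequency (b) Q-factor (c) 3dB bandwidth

Step 1 — Resonance: ω₀ = 1/√(LC) = 1/√(0.0157·4.23e-07) = 1.227e+04 rad/s.
Step 2 — f₀ = ω₀/(2π) = 1953 Hz.
Step 3 — Parallel Q: Q = R/(ω₀L) = 1030/(1.227e+04·0.0157) = 5.346.
Step 4 — Bandwidth: Δω = ω₀/Q = 2295 rad/s; BW = Δω/(2π) = 365.3 Hz.

(a) f₀ = 1953 Hz  (b) Q = 5.346  (c) BW = 365.3 Hz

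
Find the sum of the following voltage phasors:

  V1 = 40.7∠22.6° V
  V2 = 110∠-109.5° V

Step 1 — Convert each phasor to rectangular form:
  V1 = 40.7·(cos(22.6°) + j·sin(22.6°)) = 37.57 + j15.64 V
  V2 = 110·(cos(-109.5°) + j·sin(-109.5°)) = -36.72 - j103.7 V
Step 2 — Sum components: V_total = 0.8559 - j88.05 V.
Step 3 — Convert to polar: |V_total| = 88.05 V, ∠V_total = -89.4°.

V_total = 88.05∠-89.4° V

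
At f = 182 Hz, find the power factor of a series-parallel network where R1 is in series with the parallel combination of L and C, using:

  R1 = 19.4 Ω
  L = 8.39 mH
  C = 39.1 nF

Step 1 — Angular frequency: ω = 2π·f = 2π·182 = 1144 rad/s.
Step 2 — Component impedances:
  R1: Z = R = 19.4 Ω
  L: Z = jωL = j·1144·0.00839 = 0 + j9.594 Ω
  C: Z = 1/(jωC) = -j/(ω·C) = 0 - j2.237e+04 Ω
Step 3 — Parallel branch: L || C = 1/(1/L + 1/C) = 0 + j9.598 Ω.
Step 4 — Series with R1: Z_total = R1 + (L || C) = 19.4 + j9.598 Ω = 21.64∠26.3° Ω.
Step 5 — Power factor: PF = cos(φ) = Re(Z)/|Z| = 19.4/21.645 = 0.8963.
Step 6 — Type: Im(Z) = 9.598 ⇒ lagging (phase φ = 26.3°).

PF = 0.8963 (lagging, φ = 26.3°)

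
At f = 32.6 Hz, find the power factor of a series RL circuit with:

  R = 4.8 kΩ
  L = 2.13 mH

Step 1 — Angular frequency: ω = 2π·f = 2π·32.6 = 204.8 rad/s.
Step 2 — Component impedances:
  R: Z = R = 4800 Ω
  L: Z = jωL = j·204.8·0.00213 = 0 + j0.4363 Ω
Step 3 — Series combination: Z_total = R + L = 4800 + j0.4363 Ω = 4800∠0.0° Ω.
Step 4 — Power factor: PF = cos(φ) = Re(Z)/|Z| = 4800/4800 = 1.
Step 5 — Type: Im(Z) = 0.4363 ⇒ lagging (phase φ = 0.0°).

PF = 1 (lagging, φ = 0.0°)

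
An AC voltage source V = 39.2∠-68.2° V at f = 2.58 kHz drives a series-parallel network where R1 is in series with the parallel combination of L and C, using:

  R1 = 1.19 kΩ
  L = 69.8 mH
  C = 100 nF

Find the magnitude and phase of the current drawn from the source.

Step 1 — Angular frequency: ω = 2π·f = 2π·2580 = 1.621e+04 rad/s.
Step 2 — Component impedances:
  R1: Z = R = 1190 Ω
  L: Z = jωL = j·1.621e+04·0.0698 = 0 + j1132 Ω
  C: Z = 1/(jωC) = -j/(ω·C) = 0 - j616.9 Ω
Step 3 — Parallel branch: L || C = 1/(1/L + 1/C) = 0 - j1356 Ω.
Step 4 — Series with R1: Z_total = R1 + (L || C) = 1190 - j1356 Ω = 1804∠-48.7° Ω.
Step 5 — Source phasor: V = 39.2∠-68.2° V = 14.56 - j36.4 V.
Step 6 — Ohm's law: I = V / Z_total = (14.56 - j36.4) / (1190 - j1356) = 0.02048 - j0.007239 A.
Step 7 — Convert to polar: |I| = 0.02173 A, ∠I = -19.5°.

I = 0.02173∠-19.5° A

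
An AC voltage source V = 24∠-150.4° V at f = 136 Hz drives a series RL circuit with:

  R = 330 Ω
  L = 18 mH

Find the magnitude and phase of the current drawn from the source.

Step 1 — Angular frequency: ω = 2π·f = 2π·136 = 854.5 rad/s.
Step 2 — Component impedances:
  R: Z = R = 330 Ω
  L: Z = jωL = j·854.5·0.018 = 0 + j15.38 Ω
Step 3 — Series combination: Z_total = R + L = 330 + j15.38 Ω = 330.4∠2.7° Ω.
Step 4 — Source phasor: V = 24∠-150.4° V = -20.87 - j11.85 V.
Step 5 — Ohm's law: I = V / Z_total = (-20.87 - j11.85) / (330 + j15.38) = -0.06477 - j0.0329 A.
Step 6 — Convert to polar: |I| = 0.07265 A, ∠I = -153.1°.

I = 0.07265∠-153.1° A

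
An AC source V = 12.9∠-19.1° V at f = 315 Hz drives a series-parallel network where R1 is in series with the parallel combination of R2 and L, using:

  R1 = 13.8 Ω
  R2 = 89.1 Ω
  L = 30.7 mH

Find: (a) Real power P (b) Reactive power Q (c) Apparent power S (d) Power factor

Step 1 — Angular frequency: ω = 2π·f = 2π·315 = 1979 rad/s.
Step 2 — Component impedances:
  R1: Z = R = 13.8 Ω
  R2: Z = R = 89.1 Ω
  L: Z = jωL = j·1979·0.0307 = 0 + j60.76 Ω
Step 3 — Parallel branch: R2 || L = 1/(1/R2 + 1/L) = 28.28 + j41.47 Ω.
Step 4 — Series with R1: Z_total = R1 + (R2 || L) = 42.08 + j41.47 Ω = 59.09∠44.6° Ω.
Step 5 — Source phasor: V = 12.9∠-19.1° V = 12.19 - j4.221 V.
Step 6 — Current: I = V / Z = 0.0968 - j0.1957 A = 0.2183∠-63.7° A.
Step 7 — Complex power: S = V·I* = 2.006 + j1.977 VA.
Step 8 — Real power: P = Re(S) = 2.006 W.
Step 9 — Reactive power: Q = Im(S) = 1.977 VAR.
Step 10 — Apparent power: |S| = 2.816 VA.
Step 11 — Power factor: PF = P/|S| = 0.7122 (lagging).

(a) P = 2.006 W  (b) Q = 1.977 VAR  (c) S = 2.816 VA  (d) PF = 0.7122 (lagging)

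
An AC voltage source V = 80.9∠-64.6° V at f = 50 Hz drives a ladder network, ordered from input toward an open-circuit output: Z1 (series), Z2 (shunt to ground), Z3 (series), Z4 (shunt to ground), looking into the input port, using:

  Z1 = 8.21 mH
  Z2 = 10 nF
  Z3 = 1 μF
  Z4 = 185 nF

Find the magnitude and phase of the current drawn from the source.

Step 1 — Angular frequency: ω = 2π·f = 2π·50 = 314.2 rad/s.
Step 2 — Component impedances:
  Z1: Z = jωL = j·314.2·0.00821 = 0 + j2.579 Ω
  Z2: Z = 1/(jωC) = -j/(ω·C) = 0 - j3.183e+05 Ω
  Z3: Z = 1/(jωC) = -j/(ω·C) = 0 - j3183 Ω
  Z4: Z = 1/(jωC) = -j/(ω·C) = 0 - j1.721e+04 Ω
Step 3 — Ladder network (open output): work backward from the far end, alternating series and parallel combinations. Z_in = 0 - j1.916e+04 Ω = 1.916e+04∠-90.0° Ω.
Step 4 — Source phasor: V = 80.9∠-64.6° V = 34.7 - j73.08 V.
Step 5 — Ohm's law: I = V / Z_total = (34.7 - j73.08) / (0 - j1.916e+04) = 0.003814 + j0.001811 A.
Step 6 — Convert to polar: |I| = 0.004223 A, ∠I = 25.4°.

I = 0.004223∠25.4° A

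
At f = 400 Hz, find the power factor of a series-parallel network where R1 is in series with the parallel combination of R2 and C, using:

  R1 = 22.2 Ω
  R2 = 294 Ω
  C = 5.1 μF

Step 1 — Angular frequency: ω = 2π·f = 2π·400 = 2513 rad/s.
Step 2 — Component impedances:
  R1: Z = R = 22.2 Ω
  R2: Z = R = 294 Ω
  C: Z = 1/(jωC) = -j/(ω·C) = 0 - j78.02 Ω
Step 3 — Parallel branch: R2 || C = 1/(1/R2 + 1/C) = 19.34 - j72.88 Ω.
Step 4 — Series with R1: Z_total = R1 + (R2 || C) = 41.54 - j72.88 Ω = 83.89∠-60.3° Ω.
Step 5 — Power factor: PF = cos(φ) = Re(Z)/|Z| = 41.54/83.89 = 0.4952.
Step 6 — Type: Im(Z) = -72.88 ⇒ leading (phase φ = -60.3°).

PF = 0.4952 (leading, φ = -60.3°)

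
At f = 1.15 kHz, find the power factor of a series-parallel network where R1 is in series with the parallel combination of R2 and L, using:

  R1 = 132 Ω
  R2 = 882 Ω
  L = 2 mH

Step 1 — Angular frequency: ω = 2π·f = 2π·1150 = 7226 rad/s.
Step 2 — Component impedances:
  R1: Z = R = 132 Ω
  R2: Z = R = 882 Ω
  L: Z = jωL = j·7226·0.002 = 0 + j14.45 Ω
Step 3 — Parallel branch: R2 || L = 1/(1/R2 + 1/L) = 0.2367 + j14.45 Ω.
Step 4 — Series with R1: Z_total = R1 + (R2 || L) = 132.2 + j14.45 Ω = 133∠6.2° Ω.
Step 5 — Power factor: PF = cos(φ) = Re(Z)/|Z| = 132.24/133.02 = 0.9941.
Step 6 — Type: Im(Z) = 14.45 ⇒ lagging (phase φ = 6.2°).

PF = 0.9941 (lagging, φ = 6.2°)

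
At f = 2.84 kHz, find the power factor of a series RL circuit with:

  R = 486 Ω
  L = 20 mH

Step 1 — Angular frequency: ω = 2π·f = 2π·2840 = 1.784e+04 rad/s.
Step 2 — Component impedances:
  R: Z = R = 486 Ω
  L: Z = jωL = j·1.784e+04·0.02 = 0 + j356.9 Ω
Step 3 — Series combination: Z_total = R + L = 486 + j356.9 Ω = 603∠36.3° Ω.
Step 4 — Power factor: PF = cos(φ) = Re(Z)/|Z| = 486/603 = 0.806.
Step 5 — Type: Im(Z) = 356.9 ⇒ lagging (phase φ = 36.3°).

PF = 0.806 (lagging, φ = 36.3°)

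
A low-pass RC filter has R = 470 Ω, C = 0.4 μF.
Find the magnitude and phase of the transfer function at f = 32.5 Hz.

Step 1 — Angular frequency: ω = 2π·32.5 = 204.2 rad/s.
Step 2 — Transfer function: H(jω) = 1/(1 + jωRC).
Step 3 — Denominator: 1 + jωRC = 1 + j·204.2·470·4e-07 = 1 + j0.03839.
Step 4 — H = 0.9985 - j0.03833.
Step 5 — Magnitude: |H| = 0.9993 (-0.0 dB); phase: φ = -2.2°.

|H| = 0.9993 (-0.0 dB), φ = -2.2°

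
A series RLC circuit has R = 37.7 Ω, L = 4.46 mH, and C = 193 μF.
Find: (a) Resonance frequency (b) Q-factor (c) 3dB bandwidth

Step 1 — Resonance: ω₀ = 1/√(LC) = 1/√(0.00446·0.000193) = 1078 rad/s.
Step 2 — f₀ = ω₀/(2π) = 171.5 Hz.
Step 3 — Series Q: Q = ω₀L/R = 1078·0.00446/37.7 = 0.1275.
Step 4 — Bandwidth: Δω = ω₀/Q = 8453 rad/s; BW = Δω/(2π) = 1345 Hz.

(a) f₀ = 171.5 Hz  (b) Q = 0.1275  (c) BW = 1345 Hz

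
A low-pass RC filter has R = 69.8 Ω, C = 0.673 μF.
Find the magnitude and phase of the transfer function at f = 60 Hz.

Step 1 — Angular frequency: ω = 2π·60 = 377 rad/s.
Step 2 — Transfer function: H(jω) = 1/(1 + jωRC).
Step 3 — Denominator: 1 + jωRC = 1 + j·377·69.8·6.73e-07 = 1 + j0.01771.
Step 4 — H = 0.9997 - j0.0177.
Step 5 — Magnitude: |H| = 0.9998 (-0.0 dB); phase: φ = -1.0°.

|H| = 0.9998 (-0.0 dB), φ = -1.0°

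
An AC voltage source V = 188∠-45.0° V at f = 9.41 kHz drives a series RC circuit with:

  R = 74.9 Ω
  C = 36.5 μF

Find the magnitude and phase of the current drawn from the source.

Step 1 — Angular frequency: ω = 2π·f = 2π·9410 = 5.912e+04 rad/s.
Step 2 — Component impedances:
  R: Z = R = 74.9 Ω
  C: Z = 1/(jωC) = -j/(ω·C) = 0 - j0.4634 Ω
Step 3 — Series combination: Z_total = R + C = 74.9 - j0.4634 Ω = 74.9∠-0.4° Ω.
Step 4 — Source phasor: V = 188∠-45.0° V = 132.9 - j132.9 V.
Step 5 — Ohm's law: I = V / Z_total = (132.9 - j132.9) / (74.9 - j0.4634) = 1.786 - j1.764 A.
Step 6 — Convert to polar: |I| = 2.51 A, ∠I = -44.6°.

I = 2.51∠-44.6° A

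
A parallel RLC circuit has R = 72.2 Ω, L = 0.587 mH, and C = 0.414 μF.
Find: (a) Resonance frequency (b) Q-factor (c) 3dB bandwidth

Step 1 — Resonance: ω₀ = 1/√(LC) = 1/√(0.000587·4.14e-07) = 6.415e+04 rad/s.
Step 2 — f₀ = ω₀/(2π) = 1.021e+04 Hz.
Step 3 — Parallel Q: Q = R/(ω₀L) = 72.2/(6.415e+04·0.000587) = 1.917.
Step 4 — Bandwidth: Δω = ω₀/Q = 3.346e+04 rad/s; BW = Δω/(2π) = 5325 Hz.

(a) f₀ = 1.021e+04 Hz  (b) Q = 1.917  (c) BW = 5325 Hz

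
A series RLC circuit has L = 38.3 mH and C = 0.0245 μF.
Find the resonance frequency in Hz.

Step 1 — Resonance condition Im(Z)=0 gives ω₀ = 1/√(LC).
Step 2 — ω₀ = 1/√(0.0383·2.45e-08) = 3.265e+04 rad/s.
Step 3 — f₀ = ω₀/(2π) = 5196 Hz.

f₀ = 5196 Hz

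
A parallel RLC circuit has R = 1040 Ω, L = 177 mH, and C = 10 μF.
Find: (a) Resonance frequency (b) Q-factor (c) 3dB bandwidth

Step 1 — Resonance: ω₀ = 1/√(LC) = 1/√(0.177·1e-05) = 751.6 rad/s.
Step 2 — f₀ = ω₀/(2π) = 119.6 Hz.
Step 3 — Parallel Q: Q = R/(ω₀L) = 1040/(751.6·0.177) = 7.817.
Step 4 — Bandwidth: Δω = ω₀/Q = 96.15 rad/s; BW = Δω/(2π) = 15.3 Hz.

(a) f₀ = 119.6 Hz  (b) Q = 7.817  (c) BW = 15.3 Hz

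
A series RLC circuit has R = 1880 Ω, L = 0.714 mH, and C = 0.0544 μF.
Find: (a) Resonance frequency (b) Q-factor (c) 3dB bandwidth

Step 1 — Resonance: ω₀ = 1/√(LC) = 1/√(0.000714·5.44e-08) = 1.605e+05 rad/s.
Step 2 — f₀ = ω₀/(2π) = 2.554e+04 Hz.
Step 3 — Series Q: Q = ω₀L/R = 1.605e+05·0.000714/1880 = 0.06094.
Step 4 — Bandwidth: Δω = ω₀/Q = 2.633e+06 rad/s; BW = Δω/(2π) = 4.191e+05 Hz.

(a) f₀ = 2.554e+04 Hz  (b) Q = 0.06094  (c) BW = 4.191e+05 Hz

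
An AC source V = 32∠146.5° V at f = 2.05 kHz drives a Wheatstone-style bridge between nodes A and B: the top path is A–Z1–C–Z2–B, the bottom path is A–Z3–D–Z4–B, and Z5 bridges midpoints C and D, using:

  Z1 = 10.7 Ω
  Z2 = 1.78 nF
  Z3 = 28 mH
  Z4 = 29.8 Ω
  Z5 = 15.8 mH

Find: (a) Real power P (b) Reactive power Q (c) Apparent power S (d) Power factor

Step 1 — Angular frequency: ω = 2π·f = 2π·2050 = 1.288e+04 rad/s.
Step 2 — Component impedances:
  Z1: Z = R = 10.7 Ω
  Z2: Z = 1/(jωC) = -j/(ω·C) = 0 - j4.362e+04 Ω
  Z3: Z = jωL = j·1.288e+04·0.028 = 0 + j360.7 Ω
  Z4: Z = R = 29.8 Ω
  Z5: Z = jωL = j·1.288e+04·0.0158 = 0 + j203.5 Ω
Step 3 — Bridge requires nodal analysis (the Z5 bridge couples midpoints C and D, so the two paths cannot be reduced to a simple series/parallel combination). Setting node B to ground and injecting 1 A at node A, the 3-node admittance system at A, C, D solves to V_A = Z_AB = 34.33 + j130.6 Ω = 135∠75.3° Ω.
Step 4 — Source phasor: V = 32∠146.5° V = -26.68 + j17.66 V.
Step 5 — Current: I = V / Z = 0.07626 + j0.2244 A = 0.237∠71.2° A.
Step 6 — Complex power: S = V·I* = 1.929 + j7.336 VA.
Step 7 — Real power: P = Re(S) = 1.929 W.
Step 8 — Reactive power: Q = Im(S) = 7.336 VAR.
Step 9 — Apparent power: |S| = 7.586 VA.
Step 10 — Power factor: PF = P/|S| = 0.2543 (lagging).

(a) P = 1.929 W  (b) Q = 7.336 VAR  (c) S = 7.586 VA  (d) PF = 0.2543 (lagging)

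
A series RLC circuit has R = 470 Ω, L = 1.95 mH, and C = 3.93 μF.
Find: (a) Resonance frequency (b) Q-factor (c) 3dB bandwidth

Step 1 — Resonance: ω₀ = 1/√(LC) = 1/√(0.00195·3.93e-06) = 1.142e+04 rad/s.
Step 2 — f₀ = ω₀/(2π) = 1818 Hz.
Step 3 — Series Q: Q = ω₀L/R = 1.142e+04·0.00195/470 = 0.04739.
Step 4 — Bandwidth: Δω = ω₀/Q = 2.41e+05 rad/s; BW = Δω/(2π) = 3.836e+04 Hz.

(a) f₀ = 1818 Hz  (b) Q = 0.04739  (c) BW = 3.836e+04 Hz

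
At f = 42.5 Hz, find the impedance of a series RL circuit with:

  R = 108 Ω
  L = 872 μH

Step 1 — Angular frequency: ω = 2π·f = 2π·42.5 = 267 rad/s.
Step 2 — Component impedances:
  R: Z = R = 108 Ω
  L: Z = jωL = j·267·0.000872 = 0 + j0.2329 Ω
Step 3 — Series combination: Z_total = R + L = 108 + j0.2329 Ω = 108∠0.1° Ω.

Z = 108 + j0.2329 Ω = 108∠0.1° Ω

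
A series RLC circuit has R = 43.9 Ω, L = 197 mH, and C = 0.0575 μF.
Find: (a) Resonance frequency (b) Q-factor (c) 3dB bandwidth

Step 1 — Resonance: ω₀ = 1/√(LC) = 1/√(0.197·5.75e-08) = 9396 rad/s.
Step 2 — f₀ = ω₀/(2π) = 1495 Hz.
Step 3 — Series Q: Q = ω₀L/R = 9396·0.197/43.9 = 42.16.
Step 4 — Bandwidth: Δω = ω₀/Q = 222.8 rad/s; BW = Δω/(2π) = 35.47 Hz.

(a) f₀ = 1495 Hz  (b) Q = 42.16  (c) BW = 35.47 Hz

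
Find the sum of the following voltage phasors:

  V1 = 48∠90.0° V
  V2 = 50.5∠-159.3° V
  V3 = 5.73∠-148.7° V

Step 1 — Convert each phasor to rectangular form:
  V1 = 48·(cos(90.0°) + j·sin(90.0°)) = 0 + j48 V
  V2 = 50.5·(cos(-159.3°) + j·sin(-159.3°)) = -47.24 - j17.85 V
  V3 = 5.73·(cos(-148.7°) + j·sin(-148.7°)) = -4.896 - j2.977 V
Step 2 — Sum components: V_total = -52.14 + j27.17 V.
Step 3 — Convert to polar: |V_total| = 58.79 V, ∠V_total = 152.5°.

V_total = 58.79∠152.5° V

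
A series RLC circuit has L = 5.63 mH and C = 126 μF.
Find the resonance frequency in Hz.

Step 1 — Resonance condition Im(Z)=0 gives ω₀ = 1/√(LC).
Step 2 — ω₀ = 1/√(0.00563·0.000126) = 1187 rad/s.
Step 3 — f₀ = ω₀/(2π) = 189 Hz.

f₀ = 189 Hz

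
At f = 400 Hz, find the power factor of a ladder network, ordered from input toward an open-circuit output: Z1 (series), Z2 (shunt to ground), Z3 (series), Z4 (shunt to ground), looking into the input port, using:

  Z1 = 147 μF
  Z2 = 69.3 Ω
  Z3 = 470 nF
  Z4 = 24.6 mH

Step 1 — Angular frequency: ω = 2π·f = 2π·400 = 2513 rad/s.
Step 2 — Component impedances:
  Z1: Z = 1/(jωC) = -j/(ω·C) = 0 - j2.707 Ω
  Z2: Z = R = 69.3 Ω
  Z3: Z = 1/(jωC) = -j/(ω·C) = 0 - j846.6 Ω
  Z4: Z = jωL = j·2513·0.0246 = 0 + j61.83 Ω
Step 3 — Ladder network (open output): work backward from the far end, alternating series and parallel combinations. Z_in = 68.76 - j8.779 Ω = 69.32∠-7.3° Ω.
Step 4 — Power factor: PF = cos(φ) = Re(Z)/|Z| = 68.76/69.32 = 0.9919.
Step 5 — Type: Im(Z) = -8.779 ⇒ leading (phase φ = -7.3°).

PF = 0.9919 (leading, φ = -7.3°)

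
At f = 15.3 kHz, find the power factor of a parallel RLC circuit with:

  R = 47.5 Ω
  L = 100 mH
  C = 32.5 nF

Step 1 — Angular frequency: ω = 2π·f = 2π·1.53e+04 = 9.613e+04 rad/s.
Step 2 — Component impedances:
  R: Z = R = 47.5 Ω
  L: Z = jωL = j·9.613e+04·0.1 = 0 + j9613 Ω
  C: Z = 1/(jωC) = -j/(ω·C) = 0 - j320.1 Ω
Step 3 — Parallel combination: 1/Z_total = 1/R + 1/L + 1/C; Z_total = 46.54 - j6.677 Ω = 47.02∠-8.2° Ω.
Step 4 — Power factor: PF = cos(φ) = Re(Z)/|Z| = 46.542/47.019 = 0.9899.
Step 5 — Type: Im(Z) = -6.677 ⇒ leading (phase φ = -8.2°).

PF = 0.9899 (leading, φ = -8.2°)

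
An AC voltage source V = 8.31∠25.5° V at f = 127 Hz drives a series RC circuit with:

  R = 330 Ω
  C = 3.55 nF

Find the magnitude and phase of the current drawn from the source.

Step 1 — Angular frequency: ω = 2π·f = 2π·127 = 798 rad/s.
Step 2 — Component impedances:
  R: Z = R = 330 Ω
  C: Z = 1/(jωC) = -j/(ω·C) = 0 - j3.53e+05 Ω
Step 3 — Series combination: Z_total = R + C = 330 - j3.53e+05 Ω = 3.53e+05∠-89.9° Ω.
Step 4 — Source phasor: V = 8.31∠25.5° V = 7.5 + j3.578 V.
Step 5 — Ohm's law: I = V / Z_total = (7.5 + j3.578) / (330 - j3.53e+05) = -1.011e-05 + j2.126e-05 A.
Step 6 — Convert to polar: |I| = 2.354e-05 A, ∠I = 115.4°.

I = 2.354e-05∠115.4° A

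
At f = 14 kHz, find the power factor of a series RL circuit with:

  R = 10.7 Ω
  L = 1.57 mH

Step 1 — Angular frequency: ω = 2π·f = 2π·1.4e+04 = 8.796e+04 rad/s.
Step 2 — Component impedances:
  R: Z = R = 10.7 Ω
  L: Z = jωL = j·8.796e+04·0.00157 = 0 + j138.1 Ω
Step 3 — Series combination: Z_total = R + L = 10.7 + j138.1 Ω = 138.5∠85.6° Ω.
Step 4 — Power factor: PF = cos(φ) = Re(Z)/|Z| = 10.7/138.52 = 0.07725.
Step 5 — Type: Im(Z) = 138.1 ⇒ lagging (phase φ = 85.6°).

PF = 0.07725 (lagging, φ = 85.6°)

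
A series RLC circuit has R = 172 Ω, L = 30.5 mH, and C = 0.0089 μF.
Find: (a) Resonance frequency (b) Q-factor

Step 1 — Resonance condition Im(Z)=0 gives ω₀ = 1/√(LC).
Step 2 — ω₀ = 1/√(0.0305·8.9e-09) = 6.07e+04 rad/s.
Step 3 — f₀ = ω₀/(2π) = 9660 Hz.
Step 4 — Series Q: Q = ω₀L/R = 6.07e+04·0.0305/172 = 10.76.

(a) f₀ = 9660 Hz  (b) Q = 10.76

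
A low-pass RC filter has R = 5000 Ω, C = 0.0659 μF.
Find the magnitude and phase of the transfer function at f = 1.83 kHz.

Step 1 — Angular frequency: ω = 2π·1830 = 1.15e+04 rad/s.
Step 2 — Transfer function: H(jω) = 1/(1 + jωRC).
Step 3 — Denominator: 1 + jωRC = 1 + j·1.15e+04·5000·6.59e-08 = 1 + j3.789.
Step 4 — H = 0.06513 - j0.2468.
Step 5 — Magnitude: |H| = 0.2552 (-11.9 dB); phase: φ = -75.2°.

|H| = 0.2552 (-11.9 dB), φ = -75.2°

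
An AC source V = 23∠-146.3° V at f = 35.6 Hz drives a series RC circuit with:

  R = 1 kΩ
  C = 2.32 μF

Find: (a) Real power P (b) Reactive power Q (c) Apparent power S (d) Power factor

Step 1 — Angular frequency: ω = 2π·f = 2π·35.6 = 223.7 rad/s.
Step 2 — Component impedances:
  R: Z = R = 1000 Ω
  C: Z = 1/(jωC) = -j/(ω·C) = 0 - j1927 Ω
Step 3 — Series combination: Z_total = R + C = 1000 - j1927 Ω = 2171∠-62.6° Ω.
Step 4 — Source phasor: V = 23∠-146.3° V = -19.13 - j12.76 V.
Step 5 — Current: I = V / Z = 0.001158 - j0.01053 A = 0.01059∠-83.7° A.
Step 6 — Complex power: S = V·I* = 0.1122 - j0.2163 VA.
Step 7 — Real power: P = Re(S) = 0.1122 W.
Step 8 — Reactive power: Q = Im(S) = -0.2163 VAR.
Step 9 — Apparent power: |S| = 0.2437 VA.
Step 10 — Power factor: PF = P/|S| = 0.4606 (leading).

(a) P = 0.1122 W  (b) Q = -0.2163 VAR  (c) S = 0.2437 VA  (d) PF = 0.4606 (leading)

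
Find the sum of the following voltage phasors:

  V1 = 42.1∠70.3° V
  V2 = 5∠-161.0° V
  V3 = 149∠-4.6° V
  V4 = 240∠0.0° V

Step 1 — Convert each phasor to rectangular form:
  V1 = 42.1·(cos(70.3°) + j·sin(70.3°)) = 14.19 + j39.64 V
  V2 = 5·(cos(-161.0°) + j·sin(-161.0°)) = -4.728 - j1.628 V
  V3 = 149·(cos(-4.6°) + j·sin(-4.6°)) = 148.5 - j11.95 V
  V4 = 240·(cos(0.0°) + j·sin(0.0°)) = 240 V
Step 2 — Sum components: V_total = 398 + j26.06 V.
Step 3 — Convert to polar: |V_total| = 398.8 V, ∠V_total = 3.7°.

V_total = 398.8∠3.7° V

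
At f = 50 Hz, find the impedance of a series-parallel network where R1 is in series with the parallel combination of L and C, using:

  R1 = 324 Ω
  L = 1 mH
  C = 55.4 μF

Step 1 — Angular frequency: ω = 2π·f = 2π·50 = 314.2 rad/s.
Step 2 — Component impedances:
  R1: Z = R = 324 Ω
  L: Z = jωL = j·314.2·0.001 = 0 + j0.3142 Ω
  C: Z = 1/(jωC) = -j/(ω·C) = 0 - j57.46 Ω
Step 3 — Parallel branch: L || C = 1/(1/L + 1/C) = 0 + j0.3159 Ω.
Step 4 — Series with R1: Z_total = R1 + (L || C) = 324 + j0.3159 Ω = 324∠0.1° Ω.

Z = 324 + j0.3159 Ω = 324∠0.1° Ω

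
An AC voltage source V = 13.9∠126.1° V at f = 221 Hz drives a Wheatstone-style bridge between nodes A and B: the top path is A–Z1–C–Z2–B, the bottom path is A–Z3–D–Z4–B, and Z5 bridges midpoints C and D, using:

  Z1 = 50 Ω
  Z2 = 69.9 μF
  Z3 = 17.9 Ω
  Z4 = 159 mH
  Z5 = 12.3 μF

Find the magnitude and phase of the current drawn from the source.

Step 1 — Angular frequency: ω = 2π·f = 2π·221 = 1389 rad/s.
Step 2 — Component impedances:
  Z1: Z = R = 50 Ω
  Z2: Z = 1/(jωC) = -j/(ω·C) = 0 - j10.3 Ω
  Z3: Z = R = 17.9 Ω
  Z4: Z = jωL = j·1389·0.159 = 0 + j220.8 Ω
  Z5: Z = 1/(jωC) = -j/(ω·C) = 0 - j58.55 Ω
Step 3 — Bridge requires nodal analysis (the Z5 bridge couples midpoints C and D, so the two paths cannot be reduced to a simple series/parallel combination). Setting node B to ground and injecting 1 A at node A, the 3-node admittance system at A, C, D solves to V_A = Z_AB = 37.8 - j31.42 Ω = 49.16∠-39.7° Ω.
Step 4 — Source phasor: V = 13.9∠126.1° V = -8.19 + j11.23 V.
Step 5 — Ohm's law: I = V / Z_total = (-8.19 + j11.23) / (37.8 - j31.42) = -0.2742 + j0.06922 A.
Step 6 — Convert to polar: |I| = 0.2828 A, ∠I = 165.8°.

I = 0.2828∠165.8° A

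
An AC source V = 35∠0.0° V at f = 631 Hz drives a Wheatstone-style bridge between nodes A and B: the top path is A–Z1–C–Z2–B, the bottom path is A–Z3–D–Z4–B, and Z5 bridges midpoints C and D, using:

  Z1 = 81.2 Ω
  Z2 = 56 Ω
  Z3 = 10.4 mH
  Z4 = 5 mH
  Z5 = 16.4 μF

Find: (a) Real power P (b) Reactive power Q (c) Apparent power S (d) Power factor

Step 1 — Angular frequency: ω = 2π·f = 2π·631 = 3965 rad/s.
Step 2 — Component impedances:
  Z1: Z = R = 81.2 Ω
  Z2: Z = R = 56 Ω
  Z3: Z = jωL = j·3965·0.0104 = 0 + j41.23 Ω
  Z4: Z = jωL = j·3965·0.005 = 0 + j19.82 Ω
  Z5: Z = 1/(jωC) = -j/(ω·C) = 0 - j15.38 Ω
Step 3 — Bridge requires nodal analysis (the Z5 bridge couples midpoints C and D, so the two paths cannot be reduced to a simple series/parallel combination). Setting node B to ground and injecting 1 A at node A, the 3-node admittance system at A, C, D solves to V_A = Z_AB = 23.14 + j50.5 Ω = 55.55∠65.4° Ω.
Step 4 — Source phasor: V = 35∠0.0° V = 35 V.
Step 5 — Current: I = V / Z = 0.2624 - j0.5728 A = 0.6301∠-65.4° A.
Step 6 — Complex power: S = V·I* = 9.185 + j20.05 VA.
Step 7 — Real power: P = Re(S) = 9.185 W.
Step 8 — Reactive power: Q = Im(S) = 20.05 VAR.
Step 9 — Apparent power: |S| = 22.05 VA.
Step 10 — Power factor: PF = P/|S| = 0.4165 (lagging).

(a) P = 9.185 W  (b) Q = 20.05 VAR  (c) S = 22.05 VA  (d) PF = 0.4165 (lagging)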